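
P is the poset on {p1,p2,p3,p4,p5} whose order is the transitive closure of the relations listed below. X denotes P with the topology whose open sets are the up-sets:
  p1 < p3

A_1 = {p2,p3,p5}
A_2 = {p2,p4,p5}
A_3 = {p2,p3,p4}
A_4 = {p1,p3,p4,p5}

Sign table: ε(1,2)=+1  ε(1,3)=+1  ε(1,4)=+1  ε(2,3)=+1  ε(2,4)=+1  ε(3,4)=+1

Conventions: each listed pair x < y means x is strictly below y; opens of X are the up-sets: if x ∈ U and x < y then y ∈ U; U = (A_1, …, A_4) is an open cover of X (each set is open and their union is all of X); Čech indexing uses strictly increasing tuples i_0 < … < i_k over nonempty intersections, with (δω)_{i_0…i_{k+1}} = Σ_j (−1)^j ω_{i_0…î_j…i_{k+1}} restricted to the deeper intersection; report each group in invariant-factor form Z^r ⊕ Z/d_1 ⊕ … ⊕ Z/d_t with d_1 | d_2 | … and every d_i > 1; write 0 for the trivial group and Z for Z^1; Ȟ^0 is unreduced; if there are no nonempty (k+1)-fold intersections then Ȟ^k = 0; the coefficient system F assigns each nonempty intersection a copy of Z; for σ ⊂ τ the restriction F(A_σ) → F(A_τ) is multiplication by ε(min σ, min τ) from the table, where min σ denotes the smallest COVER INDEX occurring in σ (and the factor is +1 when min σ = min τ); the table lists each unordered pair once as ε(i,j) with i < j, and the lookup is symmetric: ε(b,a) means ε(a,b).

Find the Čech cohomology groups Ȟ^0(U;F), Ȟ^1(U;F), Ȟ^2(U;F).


Ȟ^0(U;F) ≅ Z,  Ȟ^1(U;F) ≅ 0,  Ȟ^2(U;F) ≅ Z

intersection data:
  A12={p2,p5} A13={p2,p3} A14={p3,p5} A23={p2,p4} A24={p4,p5} A34={p3,p4}
  A123={p2} A124={p5} A134={p3} A234={p4}
C dims 4,6,4; δ0: rk 3, SNF 1^3; δ1: rk 3, SNF 1^3
Ȟ^0 = (4 − 3) − 0 = 1, so Ȟ^0 ≅ Z
Ȟ^1 = (6 − 3) − 3 = 0, so Ȟ^1 ≅ 0
Ȟ^2 = (4 − 0) − 3 = 1, so Ȟ^2 ≅ Z


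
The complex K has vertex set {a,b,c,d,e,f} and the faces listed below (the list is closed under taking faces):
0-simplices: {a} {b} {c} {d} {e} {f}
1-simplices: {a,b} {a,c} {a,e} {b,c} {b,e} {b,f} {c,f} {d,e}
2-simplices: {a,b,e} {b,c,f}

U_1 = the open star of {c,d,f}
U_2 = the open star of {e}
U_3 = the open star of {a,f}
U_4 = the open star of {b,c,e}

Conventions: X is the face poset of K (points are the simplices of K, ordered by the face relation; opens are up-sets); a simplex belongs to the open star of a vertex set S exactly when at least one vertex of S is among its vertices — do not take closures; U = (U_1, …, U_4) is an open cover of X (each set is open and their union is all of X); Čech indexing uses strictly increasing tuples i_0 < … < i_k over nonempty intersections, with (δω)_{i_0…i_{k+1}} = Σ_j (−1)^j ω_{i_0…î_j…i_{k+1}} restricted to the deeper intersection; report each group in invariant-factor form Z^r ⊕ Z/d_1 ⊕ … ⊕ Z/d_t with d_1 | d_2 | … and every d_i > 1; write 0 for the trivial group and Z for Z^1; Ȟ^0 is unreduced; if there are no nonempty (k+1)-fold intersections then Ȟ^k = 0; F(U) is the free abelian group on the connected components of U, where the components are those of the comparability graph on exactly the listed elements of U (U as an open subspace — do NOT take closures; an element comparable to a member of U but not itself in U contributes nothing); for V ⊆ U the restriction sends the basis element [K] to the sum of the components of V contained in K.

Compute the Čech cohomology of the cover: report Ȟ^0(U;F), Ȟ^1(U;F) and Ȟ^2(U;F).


intersection data:
  U1={{c},{d},{f},{a,c},{b,c},{b,f},{c,f},{d,e},{b,c,f}} U2={{e},{a,e},{b,e},{d,e},{a,b,e}} U3={{a},{f},{a,b},{a,c},{a,e},{b,f},{c,f},{a,b,e},{b,c,f}} U4={{b},{c},{e},{a,b},{a,c},{a,e},{b,c},{b,e},{b,f},{c,f},{d,e},{a,b,e},{b,c,f}}
  U12={{d,e}} U13={{f},{a,c},{b,f},{c,f},{b,c,f}} U14={{c},{a,c},{b,c},{b,f},{c,f},{d,e},{b,c,f}} U23={{a,e},{a,b,e}} U24={{e},{a,e},{b,e},{d,e},{a,b,e}} U34={{a,b},{a,c},{a,e},{b,f},{c,f},{a,b,e},{b,c,f}}
  U124={{d,e}} U134={{a,c},{b,f},{c,f},{b,c,f}} U234={{a,e},{a,b,e}}
components per intersection:
  U1: {{c},{f},{a,c},{b,c},{b,f},{c,f},{b,c,f}} {{d},{d,e}}
  U2: {{e},{a,e},{b,e},{d,e},{a,b,e}}
  U3: {{a},{a,b},{a,c},{a,e},{a,b,e}} {{f},{b,f},{c,f},{b,c,f}}
  U4: {{b},{c},{e},{a,b},{a,c},{a,e},{b,c},{b,e},{b,f},{c,f},{d,e},{a,b,e},{b,c,f}}
  U12: {{d,e}}
  U13: {{f},{b,f},{c,f},{b,c,f}} {{a,c}}
  U14: {{c},{a,c},{b,c},{b,f},{c,f},{b,c,f}} {{d,e}}
  U23: {{a,e},{a,b,e}}
  U24: {{e},{a,e},{b,e},{d,e},{a,b,e}}
  U34: {{a,b},{a,e},{a,b,e}} {{a,c}} {{b,f},{c,f},{b,c,f}}
  U124: {{d,e}}
  U134: {{a,c}} {{b,f},{c,f},{b,c,f}}
  U234: {{a,e},{a,b,e}}
C dims 6,10,4; δ0: rk 5, SNF 1^5; δ1: rk 4, SNF 1^4
Ȟ^0 = (6 − 5) − 0 = 1, so Ȟ^0 ≅ Z
Ȟ^1 = (10 − 4) − 5 = 1, so Ȟ^1 ≅ Z
Ȟ^2 = (4 − 0) − 4 = 0, so Ȟ^2 ≅ 0

Ȟ^0(U;F) ≅ Z, Ȟ^1(U;F) ≅ Z and Ȟ^2(U;F) ≅ 0


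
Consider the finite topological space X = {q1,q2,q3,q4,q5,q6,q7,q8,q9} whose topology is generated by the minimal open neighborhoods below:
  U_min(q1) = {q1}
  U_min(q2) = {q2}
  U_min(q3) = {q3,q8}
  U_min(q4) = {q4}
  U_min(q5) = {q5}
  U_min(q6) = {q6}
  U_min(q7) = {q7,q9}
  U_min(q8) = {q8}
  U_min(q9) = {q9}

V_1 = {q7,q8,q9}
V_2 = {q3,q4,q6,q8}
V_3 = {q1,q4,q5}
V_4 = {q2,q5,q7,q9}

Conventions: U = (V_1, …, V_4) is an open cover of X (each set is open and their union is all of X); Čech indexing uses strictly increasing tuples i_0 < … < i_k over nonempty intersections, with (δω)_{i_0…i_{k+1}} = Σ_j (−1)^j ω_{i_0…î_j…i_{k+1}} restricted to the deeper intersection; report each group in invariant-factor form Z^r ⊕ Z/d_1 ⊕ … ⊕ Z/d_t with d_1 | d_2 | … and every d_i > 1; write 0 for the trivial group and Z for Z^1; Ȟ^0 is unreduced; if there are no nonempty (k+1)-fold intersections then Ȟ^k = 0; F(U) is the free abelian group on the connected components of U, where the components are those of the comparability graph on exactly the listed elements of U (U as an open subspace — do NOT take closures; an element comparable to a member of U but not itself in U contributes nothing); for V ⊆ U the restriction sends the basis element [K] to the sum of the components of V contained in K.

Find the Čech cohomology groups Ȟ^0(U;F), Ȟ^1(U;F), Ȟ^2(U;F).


Ȟ^0 ≅ Z^7, Ȟ^1 ≅ 0 and Ȟ^2 ≅ 0

nerve simplices:
  V12={q8} V14={q7,q9} V23={q4} V34={q5}
components per intersection:
  V1: {q7,q9} {q8}
  V2: {q3,q8} {q4} {q6}
  V3: {q1} {q4} {q5}
  V4: {q2} {q5} {q7,q9}
  V12: {q8}
  V14: {q7,q9}
  V23: {q4}
  V34: {q5}
C dims 11,4; δ0: rk 4, SNF 1^4
degree 0: 11−4−0 = 7 → Ȟ^0 ≅ Z^7
degree 1: 4−0−4 = 0 → Ȟ^1 ≅ 0
degree 2: 0−0−0 = 0 → Ȟ^2 ≅ 0


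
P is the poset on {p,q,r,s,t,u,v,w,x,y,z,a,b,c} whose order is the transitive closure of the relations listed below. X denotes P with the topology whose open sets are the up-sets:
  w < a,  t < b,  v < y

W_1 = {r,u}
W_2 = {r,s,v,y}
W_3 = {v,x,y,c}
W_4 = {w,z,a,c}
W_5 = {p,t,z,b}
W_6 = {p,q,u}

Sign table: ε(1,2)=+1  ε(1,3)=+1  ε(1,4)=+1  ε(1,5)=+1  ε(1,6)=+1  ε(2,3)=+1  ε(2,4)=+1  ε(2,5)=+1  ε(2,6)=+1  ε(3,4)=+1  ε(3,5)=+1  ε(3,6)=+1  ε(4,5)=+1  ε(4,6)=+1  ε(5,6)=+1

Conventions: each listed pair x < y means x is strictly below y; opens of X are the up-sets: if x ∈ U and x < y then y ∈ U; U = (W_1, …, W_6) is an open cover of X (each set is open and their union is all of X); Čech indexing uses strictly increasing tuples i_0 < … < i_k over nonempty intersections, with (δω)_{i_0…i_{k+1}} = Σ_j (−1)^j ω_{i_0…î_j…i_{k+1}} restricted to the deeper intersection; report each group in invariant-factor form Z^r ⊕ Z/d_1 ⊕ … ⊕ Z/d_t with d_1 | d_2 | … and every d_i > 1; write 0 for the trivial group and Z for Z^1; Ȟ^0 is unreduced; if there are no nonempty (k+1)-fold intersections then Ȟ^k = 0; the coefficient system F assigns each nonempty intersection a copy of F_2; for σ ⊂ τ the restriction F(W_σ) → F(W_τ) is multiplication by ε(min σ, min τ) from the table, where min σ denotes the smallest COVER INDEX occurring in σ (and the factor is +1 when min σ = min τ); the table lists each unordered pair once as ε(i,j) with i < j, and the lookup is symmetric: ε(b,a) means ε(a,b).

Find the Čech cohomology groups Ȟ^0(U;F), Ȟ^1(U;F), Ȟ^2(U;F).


cover nerve:
  W12={r} W16={u} W23={v,y} W34={c} W45={z} W56={p}
C dims 6,6; δ0: rk_F2 5
Ȟ^0: (6−5)−0=1 ⇒ Z/2
Ȟ^1: (6−0)−5=1 ⇒ Z/2
Ȟ^2: (0−0)−0=0 ⇒ 0

Ȟ^0 = Z/2,  Ȟ^1 = Z/2,  Ȟ^2 = 0


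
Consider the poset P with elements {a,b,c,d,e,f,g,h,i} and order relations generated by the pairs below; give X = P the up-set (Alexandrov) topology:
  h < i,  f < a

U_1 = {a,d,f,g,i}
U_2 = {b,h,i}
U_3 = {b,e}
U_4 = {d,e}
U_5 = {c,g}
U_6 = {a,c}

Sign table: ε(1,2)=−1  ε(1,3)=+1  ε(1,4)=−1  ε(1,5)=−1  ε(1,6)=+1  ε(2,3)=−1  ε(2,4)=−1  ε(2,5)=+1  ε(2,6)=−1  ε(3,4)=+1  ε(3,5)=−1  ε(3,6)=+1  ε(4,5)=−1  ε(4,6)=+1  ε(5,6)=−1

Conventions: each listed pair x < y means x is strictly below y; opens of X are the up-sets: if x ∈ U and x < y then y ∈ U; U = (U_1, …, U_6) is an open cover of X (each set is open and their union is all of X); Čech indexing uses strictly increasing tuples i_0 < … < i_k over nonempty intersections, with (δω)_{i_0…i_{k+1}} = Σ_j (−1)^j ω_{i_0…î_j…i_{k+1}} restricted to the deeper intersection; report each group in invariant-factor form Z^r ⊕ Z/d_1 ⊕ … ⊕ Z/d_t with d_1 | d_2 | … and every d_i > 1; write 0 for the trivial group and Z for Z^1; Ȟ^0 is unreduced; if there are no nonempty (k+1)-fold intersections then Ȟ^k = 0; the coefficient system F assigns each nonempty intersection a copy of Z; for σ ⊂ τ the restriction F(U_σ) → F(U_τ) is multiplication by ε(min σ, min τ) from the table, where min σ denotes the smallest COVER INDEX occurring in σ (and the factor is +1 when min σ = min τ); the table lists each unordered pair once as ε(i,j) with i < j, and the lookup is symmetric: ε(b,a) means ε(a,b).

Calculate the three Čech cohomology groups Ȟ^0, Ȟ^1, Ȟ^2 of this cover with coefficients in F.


Ȟ^0(U;F) ≅ 0; Ȟ^1(U;F) ≅ Z ⊕ Z/2; Ȟ^2(U;F) ≅ 0

nerve simplices:
  U12={i} U14={d} U15={g} U16={a} U23={b} U34={e} U56={c}
C dims 6,7; δ0: rk 6, SNF 1^5·2
degree 0: 6−6−0 = 0 → Ȟ^0 ≅ 0
degree 1: 7−0−6 = 1 plus torsion [2] → Ȟ^1 ≅ Z ⊕ Z/2
degree 2: 0−0−0 = 0 → Ȟ^2 ≅ 0


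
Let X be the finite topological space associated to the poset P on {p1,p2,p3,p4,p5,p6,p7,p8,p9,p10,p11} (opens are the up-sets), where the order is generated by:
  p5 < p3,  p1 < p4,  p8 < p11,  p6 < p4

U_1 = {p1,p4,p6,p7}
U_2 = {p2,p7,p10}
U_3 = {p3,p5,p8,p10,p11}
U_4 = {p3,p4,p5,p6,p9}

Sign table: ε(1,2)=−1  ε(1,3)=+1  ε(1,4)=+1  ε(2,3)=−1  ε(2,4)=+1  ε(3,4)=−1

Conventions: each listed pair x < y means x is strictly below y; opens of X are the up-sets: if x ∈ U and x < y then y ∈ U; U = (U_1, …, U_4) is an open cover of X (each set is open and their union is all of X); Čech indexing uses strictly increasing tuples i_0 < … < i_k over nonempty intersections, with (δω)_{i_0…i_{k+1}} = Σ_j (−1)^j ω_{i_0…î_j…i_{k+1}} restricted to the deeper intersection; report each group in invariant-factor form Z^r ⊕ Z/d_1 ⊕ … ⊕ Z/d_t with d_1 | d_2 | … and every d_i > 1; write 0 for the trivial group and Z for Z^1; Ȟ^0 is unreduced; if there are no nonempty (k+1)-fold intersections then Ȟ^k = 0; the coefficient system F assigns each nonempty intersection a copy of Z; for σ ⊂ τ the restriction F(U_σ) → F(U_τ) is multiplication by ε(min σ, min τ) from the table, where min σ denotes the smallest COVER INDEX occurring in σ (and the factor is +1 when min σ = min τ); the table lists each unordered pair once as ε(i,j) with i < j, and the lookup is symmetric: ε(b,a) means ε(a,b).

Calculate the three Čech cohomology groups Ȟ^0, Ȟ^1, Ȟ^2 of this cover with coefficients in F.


nonempty intersections:
  U12={p7} U14={p4,p6} U23={p10} U34={p3,p5}
C dims 4,4; δ0: rk 4, SNF 1^3·2
Ȟ^0: (4−4)−0=0 ⇒ 0
Ȟ^1: (4−0)−4=0 plus torsion [2] ⇒ Z/2
Ȟ^2: (0−0)−0=0 ⇒ 0

Ȟ^0 = 0; Ȟ^1 = Z/2; Ȟ^2 = 0


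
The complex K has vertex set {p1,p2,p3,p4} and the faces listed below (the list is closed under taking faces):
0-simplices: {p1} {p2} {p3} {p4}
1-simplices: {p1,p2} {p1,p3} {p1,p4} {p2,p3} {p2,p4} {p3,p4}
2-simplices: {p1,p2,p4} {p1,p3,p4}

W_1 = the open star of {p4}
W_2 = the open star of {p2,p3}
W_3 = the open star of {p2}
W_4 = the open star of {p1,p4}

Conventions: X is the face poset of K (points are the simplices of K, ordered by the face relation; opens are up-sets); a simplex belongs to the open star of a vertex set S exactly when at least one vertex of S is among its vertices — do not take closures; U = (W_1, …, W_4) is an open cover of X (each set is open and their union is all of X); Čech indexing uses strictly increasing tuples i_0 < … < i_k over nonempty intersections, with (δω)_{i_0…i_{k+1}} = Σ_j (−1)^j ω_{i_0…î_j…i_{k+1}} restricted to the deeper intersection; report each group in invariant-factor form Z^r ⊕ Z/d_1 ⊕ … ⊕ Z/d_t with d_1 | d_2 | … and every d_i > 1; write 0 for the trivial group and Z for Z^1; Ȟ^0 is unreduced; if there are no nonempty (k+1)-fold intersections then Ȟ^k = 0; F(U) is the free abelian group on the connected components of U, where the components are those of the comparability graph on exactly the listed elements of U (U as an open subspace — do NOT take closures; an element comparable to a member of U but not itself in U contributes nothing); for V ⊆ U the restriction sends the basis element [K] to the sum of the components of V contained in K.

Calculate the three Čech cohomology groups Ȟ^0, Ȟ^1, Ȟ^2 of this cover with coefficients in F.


Ȟ^0(U;F) ≅ Z, Ȟ^1(U;F) ≅ Z and Ȟ^2(U;F) ≅ 0

nonempty intersections:
  W1={{p4},{p1,p4},{p2,p4},{p3,p4},{p1,p2,p4},{p1,p3,p4}} W2={{p2},{p3},{p1,p2},{p1,p3},{p2,p3},{p2,p4},{p3,p4},{p1,p2,p4},{p1,p3,p4}} W3={{p2},{p1,p2},{p2,p3},{p2,p4},{p1,p2,p4}} W4={{p1},{p4},{p1,p2},{p1,p3},{p1,p4},{p2,p4},{p3,p4},{p1,p2,p4},{p1,p3,p4}}
  W12={{p2,p4},{p3,p4},{p1,p2,p4},{p1,p3,p4}} W13={{p2,p4},{p1,p2,p4}} W14={{p4},{p1,p4},{p2,p4},{p3,p4},{p1,p2,p4},{p1,p3,p4}} W23={{p2},{p1,p2},{p2,p3},{p2,p4},{p1,p2,p4}} W24={{p1,p2},{p1,p3},{p2,p4},{p3,p4},{p1,p2,p4},{p1,p3,p4}} W34={{p1,p2},{p2,p4},{p1,p2,p4}}
  W123={{p2,p4},{p1,p2,p4}} W124={{p2,p4},{p3,p4},{p1,p2,p4},{p1,p3,p4}} W134={{p2,p4},{p1,p2,p4}} W234={{p1,p2},{p2,p4},{p1,p2,p4}}
  W1234={{p2,p4},{p1,p2,p4}}
components per intersection:
  W1: {{p4},{p1,p4},{p2,p4},{p3,p4},{p1,p2,p4},{p1,p3,p4}}
  W2: {{p2},{p3},{p1,p2},{p1,p3},{p2,p3},{p2,p4},{p3,p4},{p1,p2,p4},{p1,p3,p4}}
  W3: {{p2},{p1,p2},{p2,p3},{p2,p4},{p1,p2,p4}}
  W4: {{p1},{p4},{p1,p2},{p1,p3},{p1,p4},{p2,p4},{p3,p4},{p1,p2,p4},{p1,p3,p4}}
  W12: {{p2,p4},{p1,p2,p4}} {{p3,p4},{p1,p3,p4}}
  W13: {{p2,p4},{p1,p2,p4}}
  W14: {{p4},{p1,p4},{p2,p4},{p3,p4},{p1,p2,p4},{p1,p3,p4}}
  W23: {{p2},{p1,p2},{p2,p3},{p2,p4},{p1,p2,p4}}
  W24: {{p1,p2},{p2,p4},{p1,p2,p4}} {{p1,p3},{p3,p4},{p1,p3,p4}}
  W34: {{p1,p2},{p2,p4},{p1,p2,p4}}
  W123: {{p2,p4},{p1,p2,p4}}
  W124: {{p2,p4},{p1,p2,p4}} {{p3,p4},{p1,p3,p4}}
  W134: {{p2,p4},{p1,p2,p4}}
  W234: {{p1,p2},{p2,p4},{p1,p2,p4}}
  W1234: {{p2,p4},{p1,p2,p4}}
C dims 4,8,5,1; δ0: rk 3, SNF 1^3; δ1: rk 4, SNF 1^4; δ2: rk 1, SNF 1^1
Ȟ^0: (4−3)−0=1 ⇒ Z
Ȟ^1: (8−4)−3=1 ⇒ Z
Ȟ^2: (5−1)−4=0 ⇒ 0


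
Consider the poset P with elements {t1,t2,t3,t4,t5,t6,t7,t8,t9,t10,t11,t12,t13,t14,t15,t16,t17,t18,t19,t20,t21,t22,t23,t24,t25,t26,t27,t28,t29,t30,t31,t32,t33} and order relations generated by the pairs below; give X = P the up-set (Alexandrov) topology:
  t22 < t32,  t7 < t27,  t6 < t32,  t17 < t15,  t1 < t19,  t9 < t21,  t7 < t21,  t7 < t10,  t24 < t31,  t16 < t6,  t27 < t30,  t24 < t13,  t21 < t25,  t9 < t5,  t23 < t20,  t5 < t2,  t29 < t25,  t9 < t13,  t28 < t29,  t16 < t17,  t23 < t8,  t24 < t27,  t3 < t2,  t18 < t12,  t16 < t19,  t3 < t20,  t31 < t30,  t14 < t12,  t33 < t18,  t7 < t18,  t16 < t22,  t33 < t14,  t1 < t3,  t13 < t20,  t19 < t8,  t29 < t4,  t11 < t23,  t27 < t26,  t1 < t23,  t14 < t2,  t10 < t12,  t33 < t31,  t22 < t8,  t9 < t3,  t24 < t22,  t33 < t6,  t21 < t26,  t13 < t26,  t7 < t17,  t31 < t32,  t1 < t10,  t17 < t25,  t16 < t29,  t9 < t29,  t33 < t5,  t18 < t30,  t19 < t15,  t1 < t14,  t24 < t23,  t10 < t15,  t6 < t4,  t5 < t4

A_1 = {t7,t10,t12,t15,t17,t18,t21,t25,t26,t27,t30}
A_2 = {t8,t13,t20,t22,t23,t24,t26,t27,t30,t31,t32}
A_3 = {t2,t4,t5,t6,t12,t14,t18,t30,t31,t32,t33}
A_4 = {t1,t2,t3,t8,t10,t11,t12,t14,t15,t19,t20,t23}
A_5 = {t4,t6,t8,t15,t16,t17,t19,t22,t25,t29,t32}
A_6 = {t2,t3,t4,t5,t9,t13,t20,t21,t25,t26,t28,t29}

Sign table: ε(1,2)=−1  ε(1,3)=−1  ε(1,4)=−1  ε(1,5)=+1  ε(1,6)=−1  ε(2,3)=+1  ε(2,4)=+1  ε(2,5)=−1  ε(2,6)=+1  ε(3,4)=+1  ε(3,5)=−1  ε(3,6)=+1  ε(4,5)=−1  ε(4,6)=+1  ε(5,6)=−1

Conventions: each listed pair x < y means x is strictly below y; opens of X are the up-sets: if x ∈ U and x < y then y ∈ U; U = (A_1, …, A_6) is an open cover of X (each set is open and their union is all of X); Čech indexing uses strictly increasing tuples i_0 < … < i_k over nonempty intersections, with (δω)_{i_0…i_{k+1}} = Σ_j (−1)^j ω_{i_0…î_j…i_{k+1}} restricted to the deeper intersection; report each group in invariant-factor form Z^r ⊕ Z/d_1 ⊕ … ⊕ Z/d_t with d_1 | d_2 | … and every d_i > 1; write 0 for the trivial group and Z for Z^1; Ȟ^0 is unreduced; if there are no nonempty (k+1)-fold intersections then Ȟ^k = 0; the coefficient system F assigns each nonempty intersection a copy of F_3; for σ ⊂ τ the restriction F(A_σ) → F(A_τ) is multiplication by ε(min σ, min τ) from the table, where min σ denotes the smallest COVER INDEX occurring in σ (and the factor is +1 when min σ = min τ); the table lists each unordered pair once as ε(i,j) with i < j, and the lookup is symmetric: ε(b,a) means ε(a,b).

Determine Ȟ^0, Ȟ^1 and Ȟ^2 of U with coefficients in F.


Ȟ^0 = Z/3, Ȟ^1 = 0, Ȟ^2 = 0

nerve of the cover:
  A12={t26,t27,t30} A13={t12,t18,t30} A14={t10,t12,t15} A15={t15,t17,t25} A16={t21,t25,t26} A23={t30,t31,t32} A24={t8,t20,t23} A25={t8,t22,t32} A26={t13,t20,t26} A34={t2,t12,t14} A35={t4,t6,t32} A36={t2,t4,t5} A45={t8,t15,t19} A46={t2,t3,t20} A56={t4,t25,t29}
  A123={t30} A126={t26} A134={t12} A145={t15} A156={t25} A235={t32} A245={t8} A246={t20} A346={t2} A356={t4}
C dims 6,15,10; δ0: rk_F3 5; δ1: rk_F3 10
Ȟ^0 = (6 − 5) − 0 = 1, so Ȟ^0 ≅ Z/3
Ȟ^1 = (15 − 10) − 5 = 0, so Ȟ^1 ≅ 0
Ȟ^2 = (10 − 0) − 10 = 0, so Ȟ^2 ≅ 0


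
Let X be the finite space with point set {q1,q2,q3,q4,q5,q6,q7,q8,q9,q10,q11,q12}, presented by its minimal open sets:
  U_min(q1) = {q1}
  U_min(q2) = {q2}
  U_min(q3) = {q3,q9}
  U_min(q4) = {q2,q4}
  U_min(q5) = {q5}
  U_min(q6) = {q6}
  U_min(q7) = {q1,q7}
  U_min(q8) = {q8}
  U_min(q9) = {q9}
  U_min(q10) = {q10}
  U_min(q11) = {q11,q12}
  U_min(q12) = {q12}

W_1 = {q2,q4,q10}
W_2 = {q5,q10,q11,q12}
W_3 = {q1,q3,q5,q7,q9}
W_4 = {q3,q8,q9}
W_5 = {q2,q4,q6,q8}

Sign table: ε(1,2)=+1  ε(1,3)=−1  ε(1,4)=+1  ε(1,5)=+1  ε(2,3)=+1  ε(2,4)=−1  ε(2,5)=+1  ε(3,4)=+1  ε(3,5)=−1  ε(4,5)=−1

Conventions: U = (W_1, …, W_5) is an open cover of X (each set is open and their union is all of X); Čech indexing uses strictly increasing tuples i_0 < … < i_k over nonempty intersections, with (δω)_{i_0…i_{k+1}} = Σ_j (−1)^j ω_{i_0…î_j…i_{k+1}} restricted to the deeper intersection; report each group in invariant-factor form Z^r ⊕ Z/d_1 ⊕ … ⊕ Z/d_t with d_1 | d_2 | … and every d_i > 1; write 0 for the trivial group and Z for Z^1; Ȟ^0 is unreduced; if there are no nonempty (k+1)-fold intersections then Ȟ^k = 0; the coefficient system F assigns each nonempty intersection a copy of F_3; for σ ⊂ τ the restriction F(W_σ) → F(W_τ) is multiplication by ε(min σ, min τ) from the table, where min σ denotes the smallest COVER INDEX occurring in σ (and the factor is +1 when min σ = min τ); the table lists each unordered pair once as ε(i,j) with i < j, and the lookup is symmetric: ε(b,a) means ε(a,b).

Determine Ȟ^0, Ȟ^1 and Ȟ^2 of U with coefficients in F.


Ȟ^0 = 0, Ȟ^1 = 0 and Ȟ^2 = 0

nonempty overlaps:
  W12={q10} W15={q2,q4} W23={q5} W34={q3,q9} W45={q8}
C dims 5,5; δ0: rk_F3 5
degree 0: 5−5−0 = 0 → Ȟ^0 ≅ 0
degree 1: 5−0−5 = 0 → Ȟ^1 ≅ 0
degree 2: 0−0−0 = 0 → Ȟ^2 ≅ 0


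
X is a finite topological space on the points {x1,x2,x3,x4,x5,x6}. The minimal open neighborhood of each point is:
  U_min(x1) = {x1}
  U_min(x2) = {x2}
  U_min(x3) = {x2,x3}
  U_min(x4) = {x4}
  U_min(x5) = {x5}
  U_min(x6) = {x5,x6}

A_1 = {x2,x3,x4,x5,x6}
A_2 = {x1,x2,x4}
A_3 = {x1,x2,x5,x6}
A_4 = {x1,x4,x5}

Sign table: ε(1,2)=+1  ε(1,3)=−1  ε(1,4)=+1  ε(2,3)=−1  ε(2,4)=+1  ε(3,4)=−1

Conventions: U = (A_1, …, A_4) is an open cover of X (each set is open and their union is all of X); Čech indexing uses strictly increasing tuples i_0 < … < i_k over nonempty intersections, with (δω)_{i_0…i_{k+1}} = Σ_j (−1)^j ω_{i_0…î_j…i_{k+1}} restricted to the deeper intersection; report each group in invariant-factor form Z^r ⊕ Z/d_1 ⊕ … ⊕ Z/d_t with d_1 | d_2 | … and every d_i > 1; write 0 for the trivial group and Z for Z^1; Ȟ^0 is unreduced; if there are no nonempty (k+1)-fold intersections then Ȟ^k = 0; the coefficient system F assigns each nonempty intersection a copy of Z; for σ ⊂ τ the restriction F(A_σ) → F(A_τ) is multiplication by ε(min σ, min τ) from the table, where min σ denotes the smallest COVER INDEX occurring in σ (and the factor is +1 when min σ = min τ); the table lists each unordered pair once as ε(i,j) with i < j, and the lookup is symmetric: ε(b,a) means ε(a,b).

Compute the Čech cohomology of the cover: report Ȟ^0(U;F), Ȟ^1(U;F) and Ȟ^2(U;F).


nerve simplices:
  A12={x2,x4} A13={x2,x5,x6} A14={x4,x5} A23={x1,x2} A24={x1,x4} A34={x1,x5}
  A123={x2} A124={x4} A134={x5} A234={x1}
C dims 4,6,4; δ0: rk 3, SNF 1^3; δ1: rk 3, SNF 1^3
degree 0: 4−3−0 = 1 → Ȟ^0 ≅ Z
degree 1: 6−3−3 = 0 → Ȟ^1 ≅ 0
degree 2: 4−0−3 = 1 → Ȟ^2 ≅ Z

Ȟ^0 ≅ Z, Ȟ^1 ≅ 0, Ȟ^2 ≅ Z


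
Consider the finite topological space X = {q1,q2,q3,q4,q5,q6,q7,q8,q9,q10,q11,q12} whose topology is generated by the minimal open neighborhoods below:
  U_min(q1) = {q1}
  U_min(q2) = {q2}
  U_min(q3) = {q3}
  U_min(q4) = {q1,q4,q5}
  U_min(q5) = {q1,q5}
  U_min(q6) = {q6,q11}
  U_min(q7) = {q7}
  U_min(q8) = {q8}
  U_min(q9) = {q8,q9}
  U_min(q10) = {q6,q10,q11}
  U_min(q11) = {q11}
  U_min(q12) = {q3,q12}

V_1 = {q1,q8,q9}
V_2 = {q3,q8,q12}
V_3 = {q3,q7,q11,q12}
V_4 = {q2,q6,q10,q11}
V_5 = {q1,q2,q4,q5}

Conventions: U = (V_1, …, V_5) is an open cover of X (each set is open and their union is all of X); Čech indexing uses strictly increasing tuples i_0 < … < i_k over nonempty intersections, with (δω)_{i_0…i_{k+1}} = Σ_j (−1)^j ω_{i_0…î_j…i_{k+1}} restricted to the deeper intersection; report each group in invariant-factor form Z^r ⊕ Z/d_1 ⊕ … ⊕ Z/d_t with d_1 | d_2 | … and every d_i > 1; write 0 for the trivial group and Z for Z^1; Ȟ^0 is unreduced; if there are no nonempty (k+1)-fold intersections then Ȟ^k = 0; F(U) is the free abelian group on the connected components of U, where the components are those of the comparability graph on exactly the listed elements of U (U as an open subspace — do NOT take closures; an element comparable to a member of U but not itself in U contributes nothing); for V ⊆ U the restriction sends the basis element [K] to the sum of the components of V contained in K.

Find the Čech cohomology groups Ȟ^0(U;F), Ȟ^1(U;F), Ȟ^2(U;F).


Ȟ^0 = Z^6,  Ȟ^1 = 0,  Ȟ^2 = 0

cover nerve:
  V12={q8} V15={q1} V23={q3,q12} V34={q11} V45={q2}
components per intersection:
  V1: {q1} {q8,q9}
  V2: {q3,q12} {q8}
  V3: {q3,q12} {q7} {q11}
  V4: {q2} {q6,q10,q11}
  V5: {q1,q4,q5} {q2}
  V12: {q8}
  V15: {q1}
  V23: {q3,q12}
  V34: {q11}
  V45: {q2}
C dims 11,5; δ0: rk 5, SNF 1^5
Ȟ^0: (11−5)−0=6 ⇒ Z^6
Ȟ^1: (5−0)−5=0 ⇒ 0
Ȟ^2: (0−0)−0=0 ⇒ 0


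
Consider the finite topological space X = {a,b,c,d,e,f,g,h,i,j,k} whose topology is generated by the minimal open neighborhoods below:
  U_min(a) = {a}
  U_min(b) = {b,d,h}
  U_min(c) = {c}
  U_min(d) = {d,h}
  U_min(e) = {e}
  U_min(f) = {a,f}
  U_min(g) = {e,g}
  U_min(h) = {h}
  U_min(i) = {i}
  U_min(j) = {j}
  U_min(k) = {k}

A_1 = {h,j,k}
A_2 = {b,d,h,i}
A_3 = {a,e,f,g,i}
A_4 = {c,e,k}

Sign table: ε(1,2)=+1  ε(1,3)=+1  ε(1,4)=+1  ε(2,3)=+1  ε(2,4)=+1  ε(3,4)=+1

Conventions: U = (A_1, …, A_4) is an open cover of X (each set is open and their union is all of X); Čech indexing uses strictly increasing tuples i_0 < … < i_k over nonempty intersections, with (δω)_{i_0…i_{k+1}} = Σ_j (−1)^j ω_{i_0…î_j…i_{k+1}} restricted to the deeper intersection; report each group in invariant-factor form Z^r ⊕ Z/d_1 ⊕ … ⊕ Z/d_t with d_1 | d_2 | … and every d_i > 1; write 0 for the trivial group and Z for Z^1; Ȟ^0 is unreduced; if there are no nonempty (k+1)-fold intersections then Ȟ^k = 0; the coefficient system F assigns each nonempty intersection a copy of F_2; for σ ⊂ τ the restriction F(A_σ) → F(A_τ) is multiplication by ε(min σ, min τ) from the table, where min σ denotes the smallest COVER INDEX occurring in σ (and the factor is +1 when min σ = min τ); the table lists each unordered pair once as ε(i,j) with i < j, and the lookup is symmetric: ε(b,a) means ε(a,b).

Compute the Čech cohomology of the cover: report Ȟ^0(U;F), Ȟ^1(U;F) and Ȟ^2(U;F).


nerve of the cover:
  A12={h} A14={k} A23={i} A34={e}
C dims 4,4; δ0: rk_F2 3
Ȟ^0 = (4 − 3) − 0 = 1, so Ȟ^0 ≅ Z/2
Ȟ^1 = (4 − 0) − 3 = 1, so Ȟ^1 ≅ Z/2
Ȟ^2 = (0 − 0) − 0 = 0, so Ȟ^2 ≅ 0

Ȟ^0(U;F) ≅ Z/2, Ȟ^1(U;F) ≅ Z/2, Ȟ^2(U;F) ≅ 0


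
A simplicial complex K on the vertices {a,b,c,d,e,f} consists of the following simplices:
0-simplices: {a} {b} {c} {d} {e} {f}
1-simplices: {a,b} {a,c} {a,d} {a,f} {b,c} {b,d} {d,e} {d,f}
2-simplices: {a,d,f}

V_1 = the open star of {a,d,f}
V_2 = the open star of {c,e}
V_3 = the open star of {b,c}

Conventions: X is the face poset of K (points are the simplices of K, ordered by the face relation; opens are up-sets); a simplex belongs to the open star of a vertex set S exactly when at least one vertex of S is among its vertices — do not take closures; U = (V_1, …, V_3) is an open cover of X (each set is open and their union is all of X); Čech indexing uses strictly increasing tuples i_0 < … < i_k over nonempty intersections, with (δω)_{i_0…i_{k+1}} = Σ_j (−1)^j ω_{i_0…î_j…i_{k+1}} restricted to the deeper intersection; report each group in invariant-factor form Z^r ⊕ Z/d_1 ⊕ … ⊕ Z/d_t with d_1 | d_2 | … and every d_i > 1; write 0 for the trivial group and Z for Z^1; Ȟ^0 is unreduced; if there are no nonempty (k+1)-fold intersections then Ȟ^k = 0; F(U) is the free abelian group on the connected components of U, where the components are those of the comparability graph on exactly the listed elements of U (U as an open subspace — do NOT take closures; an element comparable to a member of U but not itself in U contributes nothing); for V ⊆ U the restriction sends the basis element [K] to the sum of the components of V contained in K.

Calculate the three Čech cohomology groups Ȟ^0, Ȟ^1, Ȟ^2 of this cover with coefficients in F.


nonempty overlaps:
  V1={{a},{d},{f},{a,b},{a,c},{a,d},{a,f},{b,d},{d,e},{d,f},{a,d,f}} V2={{c},{e},{a,c},{b,c},{d,e}} V3={{b},{c},{a,b},{a,c},{b,c},{b,d}}
  V12={{a,c},{d,e}} V13={{a,b},{a,c},{b,d}} V23={{c},{a,c},{b,c}}
  V123={{a,c}}
components per intersection:
  V1: {{a},{d},{f},{a,b},{a,c},{a,d},{a,f},{b,d},{d,e},{d,f},{a,d,f}}
  V2: {{c},{a,c},{b,c}} {{e},{d,e}}
  V3: {{b},{c},{a,b},{a,c},{b,c},{b,d}}
  V12: {{a,c}} {{d,e}}
  V13: {{a,b}} {{a,c}} {{b,d}}
  V23: {{c},{a,c},{b,c}}
  V123: {{a,c}}
C dims 4,6,1; δ0: rk 3, SNF 1^3; δ1: rk 1, SNF 1^1
degree 0: 4−3−0 = 1 → Ȟ^0 ≅ Z
degree 1: 6−1−3 = 2 → Ȟ^1 ≅ Z^2
degree 2: 1−0−1 = 0 → Ȟ^2 ≅ 0

Ȟ^0 = Z; Ȟ^1 = Z^2; Ȟ^2 = 0


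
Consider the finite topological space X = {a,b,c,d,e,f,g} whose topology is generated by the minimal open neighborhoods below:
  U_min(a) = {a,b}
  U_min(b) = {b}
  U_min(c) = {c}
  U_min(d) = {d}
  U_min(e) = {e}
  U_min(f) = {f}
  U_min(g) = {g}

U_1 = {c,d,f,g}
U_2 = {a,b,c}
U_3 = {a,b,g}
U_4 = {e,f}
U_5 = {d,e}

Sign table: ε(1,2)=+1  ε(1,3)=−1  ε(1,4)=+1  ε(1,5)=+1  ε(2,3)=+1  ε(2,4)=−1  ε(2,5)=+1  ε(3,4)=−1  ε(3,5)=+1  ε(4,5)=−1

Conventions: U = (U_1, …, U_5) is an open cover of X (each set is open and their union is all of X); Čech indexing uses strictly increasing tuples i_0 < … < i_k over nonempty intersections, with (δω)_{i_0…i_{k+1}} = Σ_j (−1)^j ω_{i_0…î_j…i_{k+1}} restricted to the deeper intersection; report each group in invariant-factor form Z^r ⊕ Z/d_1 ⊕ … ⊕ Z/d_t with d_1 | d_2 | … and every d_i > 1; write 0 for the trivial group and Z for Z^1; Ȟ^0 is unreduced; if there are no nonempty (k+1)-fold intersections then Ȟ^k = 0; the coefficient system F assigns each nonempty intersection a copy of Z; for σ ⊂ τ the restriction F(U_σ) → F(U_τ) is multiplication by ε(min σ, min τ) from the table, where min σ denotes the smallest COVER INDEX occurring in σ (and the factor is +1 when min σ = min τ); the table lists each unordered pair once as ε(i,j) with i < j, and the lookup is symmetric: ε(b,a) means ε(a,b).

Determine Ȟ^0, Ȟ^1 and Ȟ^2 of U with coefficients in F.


Ȟ^0 ≅ 0, Ȟ^1 ≅ Z ⊕ Z/2, Ȟ^2 ≅ 0

intersection data:
  U12={c} U13={g} U14={f} U15={d} U23={a,b} U45={e}
C dims 5,6; δ0: rk 5, SNF 1^4·2
Ȟ^0 = (5 − 5) − 0 = 0, so Ȟ^0 ≅ 0
Ȟ^1 = (6 − 0) − 5 = 1 plus torsion [2], so Ȟ^1 ≅ Z ⊕ Z/2
Ȟ^2 = (0 − 0) − 0 = 0, so Ȟ^2 ≅ 0


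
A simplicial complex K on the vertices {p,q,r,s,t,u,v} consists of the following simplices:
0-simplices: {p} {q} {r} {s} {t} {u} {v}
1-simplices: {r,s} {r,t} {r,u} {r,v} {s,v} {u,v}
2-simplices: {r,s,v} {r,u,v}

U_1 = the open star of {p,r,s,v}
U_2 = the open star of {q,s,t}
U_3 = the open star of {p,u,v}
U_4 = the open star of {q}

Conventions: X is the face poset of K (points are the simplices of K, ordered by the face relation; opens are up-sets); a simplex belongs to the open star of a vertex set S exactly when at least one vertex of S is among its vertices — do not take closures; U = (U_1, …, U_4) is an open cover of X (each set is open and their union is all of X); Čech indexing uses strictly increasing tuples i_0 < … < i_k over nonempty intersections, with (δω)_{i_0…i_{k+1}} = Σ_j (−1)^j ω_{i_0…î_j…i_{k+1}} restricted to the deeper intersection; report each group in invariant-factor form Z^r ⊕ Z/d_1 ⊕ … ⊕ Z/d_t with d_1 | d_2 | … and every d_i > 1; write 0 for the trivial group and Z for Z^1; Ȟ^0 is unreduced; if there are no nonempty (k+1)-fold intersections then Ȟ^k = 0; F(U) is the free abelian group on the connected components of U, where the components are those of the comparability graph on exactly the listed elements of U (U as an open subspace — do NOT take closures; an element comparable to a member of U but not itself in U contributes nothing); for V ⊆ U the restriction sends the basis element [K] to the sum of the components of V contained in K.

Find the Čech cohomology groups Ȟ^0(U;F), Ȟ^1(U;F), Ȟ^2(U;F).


nerve of the cover:
  U1={{p},{r},{s},{v},{r,s},{r,t},{r,u},{r,v},{s,v},{u,v},{r,s,v},{r,u,v}} U2={{q},{s},{t},{r,s},{r,t},{s,v},{r,s,v}} U3={{p},{u},{v},{r,u},{r,v},{s,v},{u,v},{r,s,v},{r,u,v}} U4={{q}}
  U12={{s},{r,s},{r,t},{s,v},{r,s,v}} U13={{p},{v},{r,u},{r,v},{s,v},{u,v},{r,s,v},{r,u,v}} U23={{s,v},{r,s,v}} U24={{q}}
  U123={{s,v},{r,s,v}}
components per intersection:
  U1: {{p}} {{r},{s},{v},{r,s},{r,t},{r,u},{r,v},{s,v},{u,v},{r,s,v},{r,u,v}}
  U2: {{q}} {{s},{r,s},{s,v},{r,s,v}} {{t},{r,t}}
  U3: {{p}} {{u},{v},{r,u},{r,v},{s,v},{u,v},{r,s,v},{r,u,v}}
  U4: {{q}}
  U12: {{s},{r,s},{s,v},{r,s,v}} {{r,t}}
  U13: {{p}} {{v},{r,u},{r,v},{s,v},{u,v},{r,s,v},{r,u,v}}
  U23: {{s,v},{r,s,v}}
  U24: {{q}}
  U123: {{s,v},{r,s,v}}
C dims 8,6,1; δ0: rk 5, SNF 1^5; δ1: rk 1, SNF 1^1
Ȟ^0 = (8 − 5) − 0 = 3, so Ȟ^0 ≅ Z^3
Ȟ^1 = (6 − 1) − 5 = 0, so Ȟ^1 ≅ 0
Ȟ^2 = (1 − 0) − 1 = 0, so Ȟ^2 ≅ 0

Ȟ^0 ≅ Z^3; Ȟ^1 ≅ 0; Ȟ^2 ≅ 0


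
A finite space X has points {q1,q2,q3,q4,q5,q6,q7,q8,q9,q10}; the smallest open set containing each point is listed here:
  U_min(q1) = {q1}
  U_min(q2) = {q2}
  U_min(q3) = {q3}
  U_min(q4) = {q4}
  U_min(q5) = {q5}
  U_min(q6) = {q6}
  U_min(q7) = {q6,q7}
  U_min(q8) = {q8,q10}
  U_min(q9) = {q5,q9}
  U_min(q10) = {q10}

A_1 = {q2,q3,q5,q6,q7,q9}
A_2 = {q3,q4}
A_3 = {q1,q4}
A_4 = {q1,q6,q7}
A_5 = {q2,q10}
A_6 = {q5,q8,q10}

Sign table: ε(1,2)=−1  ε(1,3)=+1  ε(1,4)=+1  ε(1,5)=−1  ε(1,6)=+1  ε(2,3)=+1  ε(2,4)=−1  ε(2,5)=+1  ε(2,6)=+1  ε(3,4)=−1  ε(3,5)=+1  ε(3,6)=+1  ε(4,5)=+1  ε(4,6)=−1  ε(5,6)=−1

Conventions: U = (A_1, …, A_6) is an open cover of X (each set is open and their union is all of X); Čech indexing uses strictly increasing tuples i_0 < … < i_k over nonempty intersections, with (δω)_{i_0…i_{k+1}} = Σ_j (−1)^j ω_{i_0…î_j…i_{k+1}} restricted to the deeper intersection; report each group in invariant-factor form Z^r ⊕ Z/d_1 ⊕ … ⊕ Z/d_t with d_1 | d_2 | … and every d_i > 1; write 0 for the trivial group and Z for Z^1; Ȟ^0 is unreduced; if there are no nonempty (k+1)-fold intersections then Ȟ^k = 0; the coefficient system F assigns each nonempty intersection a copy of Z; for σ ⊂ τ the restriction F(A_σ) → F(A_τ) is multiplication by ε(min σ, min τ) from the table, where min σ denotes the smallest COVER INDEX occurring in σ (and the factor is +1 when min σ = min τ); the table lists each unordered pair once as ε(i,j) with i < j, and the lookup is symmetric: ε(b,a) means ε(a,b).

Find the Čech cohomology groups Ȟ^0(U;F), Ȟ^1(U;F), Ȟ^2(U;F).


Ȟ^0 ≅ Z, Ȟ^1 ≅ Z^2 and Ȟ^2 ≅ 0

nerve of the cover:
  A12={q3} A14={q6,q7} A15={q2} A16={q5} A23={q4} A34={q1} A56={q10}
C dims 6,7; δ0: rk 5, SNF 1^5
Ȟ^0 = (6 − 5) − 0 = 1, so Ȟ^0 ≅ Z
Ȟ^1 = (7 − 0) − 5 = 2, so Ȟ^1 ≅ Z^2
Ȟ^2 = (0 − 0) − 0 = 0, so Ȟ^2 ≅ 0


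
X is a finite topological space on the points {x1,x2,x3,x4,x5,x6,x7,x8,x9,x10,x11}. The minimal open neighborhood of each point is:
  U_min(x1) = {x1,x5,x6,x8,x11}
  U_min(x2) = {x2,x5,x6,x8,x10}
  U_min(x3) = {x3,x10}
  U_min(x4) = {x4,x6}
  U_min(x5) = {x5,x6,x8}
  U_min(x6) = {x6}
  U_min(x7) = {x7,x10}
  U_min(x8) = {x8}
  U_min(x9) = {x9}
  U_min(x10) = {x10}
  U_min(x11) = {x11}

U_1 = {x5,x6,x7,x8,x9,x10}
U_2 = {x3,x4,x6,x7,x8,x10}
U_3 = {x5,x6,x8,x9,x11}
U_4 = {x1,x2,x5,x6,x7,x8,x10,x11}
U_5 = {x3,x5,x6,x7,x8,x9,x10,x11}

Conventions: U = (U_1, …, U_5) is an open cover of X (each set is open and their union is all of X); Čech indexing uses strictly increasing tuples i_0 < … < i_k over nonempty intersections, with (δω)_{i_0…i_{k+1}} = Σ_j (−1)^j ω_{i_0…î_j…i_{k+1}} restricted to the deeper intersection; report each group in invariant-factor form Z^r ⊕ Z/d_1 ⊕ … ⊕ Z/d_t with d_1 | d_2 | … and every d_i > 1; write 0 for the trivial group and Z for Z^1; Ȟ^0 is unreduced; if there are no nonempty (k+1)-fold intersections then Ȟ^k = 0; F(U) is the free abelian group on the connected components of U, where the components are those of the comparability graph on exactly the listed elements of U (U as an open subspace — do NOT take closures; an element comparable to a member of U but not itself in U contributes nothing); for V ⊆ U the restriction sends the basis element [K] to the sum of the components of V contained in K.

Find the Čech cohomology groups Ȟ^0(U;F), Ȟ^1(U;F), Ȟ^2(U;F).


nerve of the cover:
  U12={x6,x7,x8,x10} U13={x5,x6,x8,x9} U14={x5,x6,x7,x8,x10} U15={x5,x6,x7,x8,x9,x10} U23={x6,x8} U24={x6,x7,x8,x10} U25={x3,x6,x7,x8,x10} U34={x5,x6,x8,x11} U35={x5,x6,x8,x9,x11} U45={x5,x6,x7,x8,x10,x11}
  U123={x6,x8} U124={x6,x7,x8,x10} U125={x6,x7,x8,x10} U134={x5,x6,x8} U135={x5,x6,x8,x9} U145={x5,x6,x7,x8,x10} U234={x6,x8} U235={x6,x8} U245={x6,x7,x8,x10} U345={x5,x6,x8,x11}
  U1234={x6,x8} U1235={x6,x8} U1245={x6,x7,x8,x10} U1345={x5,x6,x8} U2345={x6,x8}
  U12345={x6,x8}
components per intersection:
  U1: {x5,x6,x8} {x7,x10} {x9}
  U2: {x3,x7,x10} {x4,x6} {x8}
  U3: {x5,x6,x8} {x9} {x11}
  U4: {x1,x2,x5,x6,x7,x8,x10,x11}
  U5: {x3,x7,x10} {x5,x6,x8} {x9} {x11}
  U12: {x6} {x7,x10} {x8}
  U13: {x5,x6,x8} {x9}
  U14: {x5,x6,x8} {x7,x10}
  U15: {x5,x6,x8} {x7,x10} {x9}
  U23: {x6} {x8}
  U24: {x6} {x7,x10} {x8}
  U25: {x3,x7,x10} {x6} {x8}
  U34: {x5,x6,x8} {x11}
  U35: {x5,x6,x8} {x9} {x11}
  U45: {x5,x6,x8} {x7,x10} {x11}
  U123: {x6} {x8}
  U124: {x6} {x7,x10} {x8}
  U125: {x6} {x7,x10} {x8}
  U134: {x5,x6,x8}
  U135: {x5,x6,x8} {x9}
  U145: {x5,x6,x8} {x7,x10}
  U234: {x6} {x8}
  U235: {x6} {x8}
  U245: {x6} {x7,x10} {x8}
  U345: {x5,x6,x8} {x11}
  U1234: {x6} {x8}
  U1235: {x6} {x8}
  U1245: {x6} {x7,x10} {x8}
  U1345: {x5,x6,x8}
  U2345: {x6} {x8}
  U12345: {x6} {x8}
C dims 14,26,22,10; δ0: rk 12, SNF 1^12; δ1: rk 14, SNF 1^14; δ2: rk 8, SNF 1^8
Ȟ^0 = (14 − 12) − 0 = 2, so Ȟ^0 ≅ Z^2
Ȟ^1 = (26 − 14) − 12 = 0, so Ȟ^1 ≅ 0
Ȟ^2 = (22 − 8) − 14 = 0, so Ȟ^2 ≅ 0

Ȟ^0 = Z^2, Ȟ^1 = 0 and Ȟ^2 = 0


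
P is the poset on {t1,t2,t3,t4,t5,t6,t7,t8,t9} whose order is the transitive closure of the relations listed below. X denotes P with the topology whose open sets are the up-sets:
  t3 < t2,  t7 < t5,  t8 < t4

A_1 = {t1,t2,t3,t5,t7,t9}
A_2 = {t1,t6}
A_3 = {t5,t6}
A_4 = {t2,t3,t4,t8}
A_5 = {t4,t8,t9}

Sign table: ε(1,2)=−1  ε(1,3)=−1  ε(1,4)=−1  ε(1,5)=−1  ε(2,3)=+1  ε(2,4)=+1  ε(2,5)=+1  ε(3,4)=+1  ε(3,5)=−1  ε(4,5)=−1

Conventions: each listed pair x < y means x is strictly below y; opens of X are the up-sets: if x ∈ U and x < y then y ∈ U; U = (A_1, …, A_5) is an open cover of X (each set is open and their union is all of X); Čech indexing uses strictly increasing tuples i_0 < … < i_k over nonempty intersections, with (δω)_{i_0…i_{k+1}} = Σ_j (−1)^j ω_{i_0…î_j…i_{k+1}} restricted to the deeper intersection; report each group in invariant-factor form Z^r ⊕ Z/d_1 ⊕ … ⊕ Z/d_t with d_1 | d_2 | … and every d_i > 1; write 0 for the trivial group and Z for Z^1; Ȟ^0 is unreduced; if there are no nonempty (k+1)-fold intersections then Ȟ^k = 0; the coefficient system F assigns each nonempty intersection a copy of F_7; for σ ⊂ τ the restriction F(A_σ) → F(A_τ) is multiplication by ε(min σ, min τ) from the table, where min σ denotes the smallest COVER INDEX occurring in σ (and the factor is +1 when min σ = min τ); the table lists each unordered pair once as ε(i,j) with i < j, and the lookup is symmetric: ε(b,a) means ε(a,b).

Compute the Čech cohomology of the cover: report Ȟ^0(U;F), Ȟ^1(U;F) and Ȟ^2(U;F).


nonempty overlaps:
  A12={t1} A13={t5} A14={t2,t3} A15={t9} A23={t6} A45={t4,t8}
C dims 5,6; δ0: rk_F7 5
degree 0: 5−5−0 = 0 → Ȟ^0 ≅ 0
degree 1: 6−0−5 = 1 → Ȟ^1 ≅ Z/7
degree 2: 0−0−0 = 0 → Ȟ^2 ≅ 0

Ȟ^0 ≅ 0,  Ȟ^1 ≅ Z/7,  Ȟ^2 ≅ 0


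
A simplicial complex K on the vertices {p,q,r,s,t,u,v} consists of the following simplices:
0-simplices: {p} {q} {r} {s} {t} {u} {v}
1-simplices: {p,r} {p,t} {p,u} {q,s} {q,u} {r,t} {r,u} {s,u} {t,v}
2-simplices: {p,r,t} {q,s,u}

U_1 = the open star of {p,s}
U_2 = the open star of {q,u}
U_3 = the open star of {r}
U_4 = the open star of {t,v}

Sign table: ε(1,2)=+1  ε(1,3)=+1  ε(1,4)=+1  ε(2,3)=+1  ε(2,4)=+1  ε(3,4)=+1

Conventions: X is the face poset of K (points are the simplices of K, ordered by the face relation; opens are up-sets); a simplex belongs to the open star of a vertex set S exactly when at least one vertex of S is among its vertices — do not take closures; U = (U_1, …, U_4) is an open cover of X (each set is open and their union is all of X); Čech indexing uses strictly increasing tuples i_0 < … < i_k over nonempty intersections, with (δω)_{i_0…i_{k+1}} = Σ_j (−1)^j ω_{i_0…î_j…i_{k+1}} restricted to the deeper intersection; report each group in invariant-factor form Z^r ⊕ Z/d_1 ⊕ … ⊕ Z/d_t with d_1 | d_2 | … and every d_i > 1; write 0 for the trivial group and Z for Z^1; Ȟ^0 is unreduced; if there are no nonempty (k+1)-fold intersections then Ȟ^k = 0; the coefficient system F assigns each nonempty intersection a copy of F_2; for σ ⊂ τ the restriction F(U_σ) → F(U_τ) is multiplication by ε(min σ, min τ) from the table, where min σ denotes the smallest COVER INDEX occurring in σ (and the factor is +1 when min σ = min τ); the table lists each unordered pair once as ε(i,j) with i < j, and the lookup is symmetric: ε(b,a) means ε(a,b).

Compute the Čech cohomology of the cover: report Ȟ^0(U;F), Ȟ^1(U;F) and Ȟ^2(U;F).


Ȟ^0 = Z/2, Ȟ^1 = Z/2 and Ȟ^2 = 0

nonempty overlaps:
  U1={{p},{s},{p,r},{p,t},{p,u},{q,s},{s,u},{p,r,t},{q,s,u}} U2={{q},{u},{p,u},{q,s},{q,u},{r,u},{s,u},{q,s,u}} U3={{r},{p,r},{r,t},{r,u},{p,r,t}} U4={{t},{v},{p,t},{r,t},{t,v},{p,r,t}}
  U12={{p,u},{q,s},{s,u},{q,s,u}} U13={{p,r},{p,r,t}} U14={{p,t},{p,r,t}} U23={{r,u}} U34={{r,t},{p,r,t}}
  U134={{p,r,t}}
C dims 4,5,1; δ0: rk_F2 3; δ1: rk_F2 1
degree 0: 4−3−0 = 1 → Ȟ^0 ≅ Z/2
degree 1: 5−1−3 = 1 → Ȟ^1 ≅ Z/2
degree 2: 1−0−1 = 0 → Ȟ^2 ≅ 0
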